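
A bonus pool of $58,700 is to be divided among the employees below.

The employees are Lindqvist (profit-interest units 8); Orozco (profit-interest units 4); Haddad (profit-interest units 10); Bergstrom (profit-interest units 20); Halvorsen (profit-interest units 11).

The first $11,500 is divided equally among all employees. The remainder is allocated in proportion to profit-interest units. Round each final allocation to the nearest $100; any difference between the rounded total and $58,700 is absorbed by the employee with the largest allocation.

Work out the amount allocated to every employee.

Lindqvist: $9,400 | Orozco: $5,900 | Haddad: $11,200 | Bergstrom: $20,100 | Halvorsen: $12,100

$11,500 shared equally gives $2,300 per employee.
Remainder $47,200 by profit-interest units (total 53): Lindqvist 7,124.53 → $7,100; Orozco 3,562.26 → $3,600; Haddad 8,905.66 → $8,900; Bergstrom 17,811.32 → $17,800; Halvorsen 9,796.23 → $9,800.
Totals: Lindqvist $2,300 + $7,100 = $9,400; Orozco $2,300 + $3,600 = $5,900; Haddad $2,300 + $8,900 = $11,200; Bergstrom $2,300 + $17,800 = $20,100; Halvorsen $2,300 + $9,800 = $12,100.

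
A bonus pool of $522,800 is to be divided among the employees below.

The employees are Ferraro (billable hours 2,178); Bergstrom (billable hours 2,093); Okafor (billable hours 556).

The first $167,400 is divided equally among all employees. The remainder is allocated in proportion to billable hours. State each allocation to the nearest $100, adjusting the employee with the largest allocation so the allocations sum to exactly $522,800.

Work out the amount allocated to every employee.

$167,400 shared equally gives $55,800 per employee.
Remainder $355,400 by billable hours (total 4,827): Ferraro 160,360.72 → $160,400; Bergstrom 154,102.38 → $154,100; Okafor 40,936.90 → $40,900.
Totals: Ferraro $55,800 + $160,400 = $216,200; Bergstrom $55,800 + $154,100 = $209,900; Okafor $55,800 + $40,900 = $96,700.

Ferraro: $216,200 | Bergstrom: $209,900 | Okafor: $96,700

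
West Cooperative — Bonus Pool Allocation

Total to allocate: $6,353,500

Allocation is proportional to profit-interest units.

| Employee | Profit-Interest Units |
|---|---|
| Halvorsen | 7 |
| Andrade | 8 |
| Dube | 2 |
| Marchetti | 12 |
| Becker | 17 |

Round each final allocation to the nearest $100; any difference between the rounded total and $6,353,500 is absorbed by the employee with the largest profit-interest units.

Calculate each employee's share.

Total profit-interest units = 7 + 8 + 2 + 12 + 17 = 46.
Proportional shares: Halvorsen 966,836.96; Andrade 1,104,956.52; Dube 276,239.13; Marchetti 1,657,434.78; Becker 2,348,032.61.
At nearest $100: Halvorsen $966,800; Andrade $1,105,000; Dube $276,200; Marchetti $1,657,400; Becker $2,348,000. Sum = $6,353,400.
Difference $6,353,500 − $6,353,400 = +$100 applied to largest profit-interest units (Becker): Becker becomes $2,348,100.

Halvorsen: $966,800 | Andrade: $1,105,000 | Dube: $276,200 | Marchetti: $1,657,400 | Becker: $2,348,100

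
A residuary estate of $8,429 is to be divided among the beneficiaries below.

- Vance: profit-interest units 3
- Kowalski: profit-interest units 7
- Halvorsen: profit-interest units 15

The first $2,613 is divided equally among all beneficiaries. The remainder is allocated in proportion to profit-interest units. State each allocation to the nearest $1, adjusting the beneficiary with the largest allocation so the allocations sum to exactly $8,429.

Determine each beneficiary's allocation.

$2,613 shared equally gives $871 per beneficiary.
Remainder $5,816 by profit-interest units (total 25): Vance 697.92 → $698; Kowalski 1,628.48 → $1,628; Halvorsen 3,489.60 → $3,490.
Totals: Vance $871 + $698 = $1,569; Kowalski $871 + $1,628 = $2,499; Halvorsen $871 + $3,490 = $4,361.

Vance: $1,569 | Kowalski: $2,499 | Halvorsen: $4,361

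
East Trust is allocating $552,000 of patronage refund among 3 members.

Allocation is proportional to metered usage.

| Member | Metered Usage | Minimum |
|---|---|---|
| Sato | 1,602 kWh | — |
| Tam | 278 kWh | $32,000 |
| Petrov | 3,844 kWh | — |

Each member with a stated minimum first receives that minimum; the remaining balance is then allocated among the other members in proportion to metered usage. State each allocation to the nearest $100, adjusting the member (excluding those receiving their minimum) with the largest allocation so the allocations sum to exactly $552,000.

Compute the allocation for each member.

Sato: $153,000 · Tam: $32,000 · Petrov: $367,000

Guaranteed amounts: Tam $32,000. Remaining pool $520,000.
Remaining pool split over remaining metered usage 5,446: Sato 152,963.64 → $153,000; Petrov 367,036.36 → $367,000.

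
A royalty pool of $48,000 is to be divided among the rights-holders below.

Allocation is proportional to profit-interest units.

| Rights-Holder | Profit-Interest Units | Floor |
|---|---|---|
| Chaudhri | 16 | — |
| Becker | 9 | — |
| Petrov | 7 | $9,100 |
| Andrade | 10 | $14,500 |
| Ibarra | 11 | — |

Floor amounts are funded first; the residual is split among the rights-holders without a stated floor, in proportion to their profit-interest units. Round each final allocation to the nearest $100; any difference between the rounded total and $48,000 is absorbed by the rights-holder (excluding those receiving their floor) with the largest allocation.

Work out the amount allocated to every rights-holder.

Chaudhri: $10,800; Becker: $6,100; Petrov: $9,100; Andrade: $14,500; Ibarra: $7,500

Guaranteed amounts: Petrov $9,100; Andrade $14,500. Remaining pool $24,400.
Remaining pool split over remaining profit-interest units 36: Chaudhri 10,844.44 → $10,800; Becker 6,100.00 → $6,100; Ibarra 7,455.56 → $7,500.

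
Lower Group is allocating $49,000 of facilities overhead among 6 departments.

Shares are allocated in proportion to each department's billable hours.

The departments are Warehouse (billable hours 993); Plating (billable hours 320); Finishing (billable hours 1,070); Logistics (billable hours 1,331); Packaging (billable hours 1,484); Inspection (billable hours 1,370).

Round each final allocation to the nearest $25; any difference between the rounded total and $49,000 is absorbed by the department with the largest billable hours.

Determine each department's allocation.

Warehouse: $7,400; Plating: $2,375; Finishing: $7,975; Logistics: $9,925; Packaging: $11,100; Inspection: $10,225

Billable hours total: 6,568.
Proportional shares: Warehouse 993/6,568 × $49,000 = 7,408.19; Plating 320/6,568 × $49,000 = 2,387.33; Finishing 1,070/6,568 × $49,000 = 7,982.64; Logistics 1,331/6,568 × $49,000 = 9,929.81; Packaging 1,484/6,568 × $49,000 = 11,071.25; Inspection 1,370/6,568 × $49,000 = 10,220.77.
At nearest $25: Warehouse $7,400; Plating $2,375; Finishing $7,975; Logistics $9,925; Packaging $11,075; Inspection $10,225. Sum = $48,975.
Difference $49,000 − $48,975 = +$25 applied to largest billable hours (Packaging): Packaging becomes $11,100.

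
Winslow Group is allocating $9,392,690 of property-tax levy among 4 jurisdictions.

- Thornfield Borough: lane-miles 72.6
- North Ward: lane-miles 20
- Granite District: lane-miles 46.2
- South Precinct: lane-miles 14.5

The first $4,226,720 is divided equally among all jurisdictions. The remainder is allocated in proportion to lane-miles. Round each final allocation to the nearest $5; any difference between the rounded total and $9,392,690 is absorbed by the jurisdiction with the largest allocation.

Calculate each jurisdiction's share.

$4,226,720 shared equally gives $1,056,680 per jurisdiction.
Remainder $5,165,970 by lane-miles (total 153.3): Thornfield Borough 2,446,506.34 → $2,446,505; North Ward 673,968.69 → $673,970; Granite District 1,556,867.67 → $1,556,870; South Precinct 488,627.30 → $488,625.
Totals: Thornfield Borough $1,056,680 + $2,446,505 = $3,503,185; North Ward $1,056,680 + $673,970 = $1,730,650; Granite District $1,056,680 + $1,556,870 = $2,613,550; South Precinct $1,056,680 + $488,625 = $1,545,305.

Thornfield Borough: $3,503,185; North Ward: $1,730,650; Granite District: $2,613,550; South Precinct: $1,545,305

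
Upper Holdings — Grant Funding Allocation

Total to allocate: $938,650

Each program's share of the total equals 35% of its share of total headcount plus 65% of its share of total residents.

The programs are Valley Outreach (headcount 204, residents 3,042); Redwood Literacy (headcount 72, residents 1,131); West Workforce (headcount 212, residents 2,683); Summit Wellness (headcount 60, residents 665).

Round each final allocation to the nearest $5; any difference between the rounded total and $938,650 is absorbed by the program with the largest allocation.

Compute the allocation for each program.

Valley Outreach: $369,075 | Redwood Literacy: $134,915 | West Workforce: $344,745 | Summit Wellness: $89,915

Totals — headcount 548, residents 7,521.
Blended shares (35% headcount + 65% residents): Valley Outreach 0.3932; Redwood Literacy 0.1437; West Workforce 0.3673; Summit Wellness 0.0958.
Pro-rata amounts: Valley Outreach 369,073.28; Redwood Literacy 134,913.77; West Workforce 344,746.31; Summit Wellness 89,916.64.
After rounding ($5): Valley Outreach $369,075; Redwood Literacy $134,915; West Workforce $344,745; Summit Wellness $89,915. Sum = $938,650.
Rounded total matches; no reconciliation needed.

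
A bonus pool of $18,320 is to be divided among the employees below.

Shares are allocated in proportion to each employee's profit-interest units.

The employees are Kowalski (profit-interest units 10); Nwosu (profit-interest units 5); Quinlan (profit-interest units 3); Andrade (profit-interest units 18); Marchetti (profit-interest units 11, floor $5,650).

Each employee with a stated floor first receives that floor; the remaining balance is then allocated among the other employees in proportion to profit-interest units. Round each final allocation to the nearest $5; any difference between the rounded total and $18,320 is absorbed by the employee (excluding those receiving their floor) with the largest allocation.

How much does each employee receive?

Fund the minimums — Marchetti $5,650. Remaining pool $12,670.
Remaining pool split over remaining profit-interest units 36: Kowalski 3,519.44 → $3,520; Nwosu 1,759.72 → $1,760; Quinlan 1,055.83 → $1,055; Andrade 6,335.00 → $6,335.

Kowalski: $3,520 · Nwosu: $1,760 · Quinlan: $1,055 · Andrade: $6,335 · Marchetti: $5,650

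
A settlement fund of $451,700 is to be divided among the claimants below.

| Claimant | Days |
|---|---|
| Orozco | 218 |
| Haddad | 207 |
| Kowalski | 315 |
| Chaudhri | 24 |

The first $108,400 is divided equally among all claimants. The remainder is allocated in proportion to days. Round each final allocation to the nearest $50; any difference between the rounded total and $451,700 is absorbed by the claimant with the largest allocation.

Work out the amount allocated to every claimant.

Orozco: $125,050; Haddad: $120,100; Kowalski: $168,650; Chaudhri: $37,900

Equal tier: $108,400 ÷ 4 = $27,100 apiece.
Remainder $343,300 by days (total 764): Orozco 97,957.33 → $97,950; Haddad 93,014.53 → $93,000; Kowalski 141,543.85 → $141,550; Chaudhri 10,784.29 → $10,800.
Totals: Orozco $27,100 + $97,950 = $125,050; Haddad $27,100 + $93,000 = $120,100; Kowalski $27,100 + $141,550 = $168,650; Chaudhri $27,100 + $10,800 = $37,900.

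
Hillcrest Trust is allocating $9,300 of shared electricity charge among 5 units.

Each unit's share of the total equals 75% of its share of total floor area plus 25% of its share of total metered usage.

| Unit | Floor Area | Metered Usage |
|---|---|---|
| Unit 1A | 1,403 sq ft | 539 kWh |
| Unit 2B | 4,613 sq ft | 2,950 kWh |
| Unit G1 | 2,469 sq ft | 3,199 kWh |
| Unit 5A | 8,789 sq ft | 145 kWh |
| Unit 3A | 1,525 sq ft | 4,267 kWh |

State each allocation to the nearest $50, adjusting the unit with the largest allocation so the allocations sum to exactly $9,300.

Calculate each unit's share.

Unit 1A: $650 | Unit 2B: $2,350 | Unit G1: $1,600 | Unit 5A: $3,250 | Unit 3A: $1,450

Totals — floor area 18,799, metered usage 11,100.
Combined weights (75% floor area + 25% metered usage): Unit 1A 0.0681; Unit 2B 0.2505; Unit G1 0.1706; Unit 5A 0.3539; Unit 3A 0.1569.
Unrounded shares: Unit 1A 633.45; Unit 2B 2,329.47; Unit G1 1,586.13; Unit 5A 3,291.36; Unit 3A 1,459.58.
After rounding ($50): Unit 1A $650; Unit 2B $2,350; Unit G1 $1,600; Unit 5A $3,300; Unit 3A $1,450. Sum = $9,350.
Difference $9,300 − $9,350 = −$50 applied to largest allocation (Unit 5A): Unit 5A becomes $3,250.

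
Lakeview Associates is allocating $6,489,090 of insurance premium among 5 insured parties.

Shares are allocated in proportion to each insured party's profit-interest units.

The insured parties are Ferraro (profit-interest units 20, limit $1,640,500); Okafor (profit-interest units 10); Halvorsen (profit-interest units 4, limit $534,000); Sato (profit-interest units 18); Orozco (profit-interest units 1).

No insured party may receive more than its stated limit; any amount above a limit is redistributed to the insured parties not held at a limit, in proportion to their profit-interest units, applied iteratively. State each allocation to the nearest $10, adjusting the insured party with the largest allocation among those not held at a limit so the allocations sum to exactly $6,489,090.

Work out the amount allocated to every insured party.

Combined profit-interest units = 53.
Unconstrained shares: Ferraro 2,448,713.21; Okafor 1,224,356.60; Halvorsen 489,742.64; Sato 2,203,841.89; Orozco 122,435.66.
Held at cap: Ferraro ($1,640,500); remaining pool $4,848,590 reallocated over remaining profit-interest units 33.
Held at cap: Halvorsen ($534,000); remaining pool $4,314,590 reallocated over remaining profit-interest units 29.
Redistributed shares: Okafor 1,487,789.66 → $1,487,790; Sato 2,678,021.38 → $2,678,020; Orozco 148,778.97 → $148,780.

Ferraro: $1,640,500 | Okafor: $1,487,790 | Halvorsen: $534,000 | Sato: $2,678,020 | Orozco: $148,780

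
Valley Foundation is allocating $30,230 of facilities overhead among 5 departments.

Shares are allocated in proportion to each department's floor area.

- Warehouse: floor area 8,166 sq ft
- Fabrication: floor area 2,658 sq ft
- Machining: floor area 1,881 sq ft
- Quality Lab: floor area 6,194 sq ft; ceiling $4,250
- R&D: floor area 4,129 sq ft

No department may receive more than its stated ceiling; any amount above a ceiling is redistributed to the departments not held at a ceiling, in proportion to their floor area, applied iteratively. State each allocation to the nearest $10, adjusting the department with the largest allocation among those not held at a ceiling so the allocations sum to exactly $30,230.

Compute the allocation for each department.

Floor area total: 23,028.
Unconstrained shares: Warehouse 10,719.91; Fabrication 3,489.29; Machining 2,469.28; Quality Lab 8,131.17; R&D 5,420.34.
Cap binds for Quality Lab ($4,250); residual $25,980 reallocated over remaining floor area 16,834.
Remaining shares: Warehouse 12,602.63 → $12,600; Fabrication 4,102.11 → $4,100; Machining 2,902.96 → $2,900; R&D 6,372.31 → $6,370.
Rounding difference +$10 applied to Warehouse → $12,610.

Warehouse: $12,610; Fabrication: $4,100; Machining: $2,900; Quality Lab: $4,250; R&D: $6,370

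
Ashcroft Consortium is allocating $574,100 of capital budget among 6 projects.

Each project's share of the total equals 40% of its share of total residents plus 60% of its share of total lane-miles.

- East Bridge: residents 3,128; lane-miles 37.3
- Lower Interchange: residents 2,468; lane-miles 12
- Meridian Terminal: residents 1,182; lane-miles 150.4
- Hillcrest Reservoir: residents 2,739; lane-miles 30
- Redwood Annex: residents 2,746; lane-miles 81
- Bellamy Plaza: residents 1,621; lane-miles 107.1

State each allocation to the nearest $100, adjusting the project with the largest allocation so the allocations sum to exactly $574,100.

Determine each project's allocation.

East Bridge: $82,500; Lower Interchange: $50,700; Meridian Terminal: $143,600; Hillcrest Reservoir: $70,000; Redwood Annex: $112,200; Bellamy Plaza: $115,100

Totals — residents 13,884, lane-miles 417.8.
Blended shares (40% residents + 60% lane-miles): East Bridge 0.1437; Lower Interchange 0.0883; Meridian Terminal 0.2500; Hillcrest Reservoir 0.1220; Redwood Annex 0.1954; Bellamy Plaza 0.2005.
Pro-rata amounts: East Bridge 82,489.23; Lower Interchange 50,714.02; Meridian Terminal 143,549.17; Hillcrest Reservoir 70,036.64; Redwood Annex 112,199.95; Bellamy Plaza 115,111.00.
Rounded to nearest $100: East Bridge $82,500; Lower Interchange $50,700; Meridian Terminal $143,500; Hillcrest Reservoir $70,000; Redwood Annex $112,200; Bellamy Plaza $115,100. Sum = $574,000.
Difference $574,100 − $574,000 = +$100 applied to largest allocation (Meridian Terminal): Meridian Terminal becomes $143,600.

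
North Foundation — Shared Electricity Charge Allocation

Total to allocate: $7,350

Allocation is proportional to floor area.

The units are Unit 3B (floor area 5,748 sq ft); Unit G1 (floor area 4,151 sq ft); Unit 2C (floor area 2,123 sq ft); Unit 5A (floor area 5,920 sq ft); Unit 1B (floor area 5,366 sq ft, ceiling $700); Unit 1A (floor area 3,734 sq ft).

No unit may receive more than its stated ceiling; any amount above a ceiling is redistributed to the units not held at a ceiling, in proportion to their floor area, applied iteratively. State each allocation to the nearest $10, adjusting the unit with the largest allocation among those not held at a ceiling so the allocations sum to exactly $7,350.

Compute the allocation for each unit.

Unit 3B: $1,760 · Unit G1: $1,270 · Unit 2C: $650 · Unit 5A: $1,820 · Unit 1B: $700 · Unit 1A: $1,150

Floor area total: 27,042.
Unconstrained shares: Unit 3B 1,562.30; Unit G1 1,128.24; Unit 2C 577.03; Unit 5A 1,609.05; Unit 1B 1,458.48; Unit 1A 1,014.90.
Cap binds for Unit 1B ($700); balance $6,650 reallocated over remaining floor area 21,676.
Remaining shares: Unit 3B 1,763.43 → $1,760; Unit G1 1,273.49 → $1,270; Unit 2C 651.32 → $650; Unit 5A 1,816.20 → $1,820; Unit 1A 1,145.56 → $1,150.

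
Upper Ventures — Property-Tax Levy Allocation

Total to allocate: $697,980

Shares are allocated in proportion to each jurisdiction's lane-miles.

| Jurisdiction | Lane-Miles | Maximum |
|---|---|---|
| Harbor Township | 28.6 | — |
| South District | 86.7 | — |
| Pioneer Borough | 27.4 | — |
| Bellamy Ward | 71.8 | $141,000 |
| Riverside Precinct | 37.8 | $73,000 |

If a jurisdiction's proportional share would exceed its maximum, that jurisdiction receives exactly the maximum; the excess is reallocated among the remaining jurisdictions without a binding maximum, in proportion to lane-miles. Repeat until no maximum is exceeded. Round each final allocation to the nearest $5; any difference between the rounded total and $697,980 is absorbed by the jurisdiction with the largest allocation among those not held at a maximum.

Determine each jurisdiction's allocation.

Harbor Township: $97,000 | South District: $294,050 | Pioneer Borough: $92,930 | Bellamy Ward: $141,000 | Riverside Precinct: $73,000

Lane-miles total: 252.3.
Unconstrained shares: Harbor Township 79,121.00; South District 239,852.82; Pioneer Borough 75,801.24; Bellamy Ward 198,632.44; Riverside Precinct 104,572.51.
Cap binds for Bellamy Ward ($141,000), Riverside Precinct ($73,000); balance $483,980 reallocated over remaining lane-miles 142.7.
Redistributed shares: Harbor Township 96,999.50 → $97,000; South District 294,050.92 → $294,050; Pioneer Borough 92,929.59 → $92,930.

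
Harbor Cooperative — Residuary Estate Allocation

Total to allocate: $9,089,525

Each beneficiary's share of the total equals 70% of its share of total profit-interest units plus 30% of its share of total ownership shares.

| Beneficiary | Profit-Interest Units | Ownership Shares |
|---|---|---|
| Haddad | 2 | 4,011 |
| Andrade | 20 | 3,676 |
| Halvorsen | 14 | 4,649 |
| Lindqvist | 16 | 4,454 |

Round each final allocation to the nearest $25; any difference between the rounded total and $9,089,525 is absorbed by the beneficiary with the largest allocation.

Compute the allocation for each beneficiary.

Haddad: $896,150; Andrade: $3,044,175; Halvorsen: $2,468,075; Lindqvist: $2,681,125

Totals — profit-interest units 52, ownership shares 16,790.
Blended shares (70% profit-interest units + 30% ownership shares): Haddad 0.0986; Andrade 0.3349; Halvorsen 0.2715; Lindqvist 0.2950.
Raw shares: Haddad 896,142.96; Andrade 3,044,197.57; Halvorsen 2,468,068.18; Lindqvist 2,681,116.29.
After rounding ($25): Haddad $896,150; Andrade $3,044,200; Halvorsen $2,468,075; Lindqvist $2,681,125. Sum = $9,089,550.
Difference $9,089,525 − $9,089,550 = −$25 applied to largest allocation (Andrade): Andrade becomes $3,044,175.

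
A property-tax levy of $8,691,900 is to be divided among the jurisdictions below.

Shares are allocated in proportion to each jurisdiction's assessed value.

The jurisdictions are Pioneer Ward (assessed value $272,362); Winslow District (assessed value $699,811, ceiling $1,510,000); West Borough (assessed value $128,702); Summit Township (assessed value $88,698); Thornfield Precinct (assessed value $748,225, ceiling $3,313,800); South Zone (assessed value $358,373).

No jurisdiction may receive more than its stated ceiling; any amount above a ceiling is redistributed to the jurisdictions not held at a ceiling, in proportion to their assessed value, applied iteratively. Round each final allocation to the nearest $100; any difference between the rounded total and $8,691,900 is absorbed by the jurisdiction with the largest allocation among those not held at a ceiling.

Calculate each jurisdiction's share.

Pioneer Ward: $1,242,200 | Winslow District: $1,510,000 | West Borough: $587,000 | Summit Township: $404,500 | Thornfield Precinct: $3,313,800 | South Zone: $1,634,400

Assessed value total: 2,296,171.
Proportional shares (ignoring caps): Pioneer Ward 1,030,996.07; Winslow District 2,649,056.73; West Borough 487,187.11; Summit Township 335,756.42; Thornfield Precinct 2,832,322.54; South Zone 1,356,581.14.
Held at cap: Winslow District ($1,510,000); remaining pool $7,181,900 reallocated over remaining assessed value 1,596,360.
Held at cap: Thornfield Precinct ($3,313,800); remaining pool $3,868,100 reallocated over remaining assessed value 848,135.
Redistributed shares: Pioneer Ward 1,242,164.81 → $1,242,200; West Borough 586,972.84 → $587,000; Summit Township 404,526.09 → $404,500; South Zone 1,634,436.26 → $1,634,400.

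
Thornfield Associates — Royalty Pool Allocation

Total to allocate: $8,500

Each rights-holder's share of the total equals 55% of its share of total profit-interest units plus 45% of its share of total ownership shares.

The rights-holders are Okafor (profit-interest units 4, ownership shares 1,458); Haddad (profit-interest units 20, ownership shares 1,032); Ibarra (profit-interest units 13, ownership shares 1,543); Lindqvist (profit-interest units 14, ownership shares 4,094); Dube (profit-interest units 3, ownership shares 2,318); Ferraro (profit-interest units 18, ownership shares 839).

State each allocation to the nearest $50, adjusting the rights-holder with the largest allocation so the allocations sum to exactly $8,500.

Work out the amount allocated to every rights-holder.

Okafor: $750; Haddad: $1,650; Ibarra: $1,350; Lindqvist: $2,300; Dube: $1,000; Ferraro: $1,450

Totals — profit-interest units 72, ownership shares 11,284.
Blended shares (55% profit-interest units + 45% ownership shares): Okafor 0.0887; Haddad 0.1939; Ibarra 0.1608; Lindqvist 0.2702; Dube 0.1154; Ferraro 0.1710.
Unrounded shares: Okafor 753.95; Haddad 1,648.43; Ibarra 1,367.14; Lindqvist 2,296.79; Dube 980.54; Ferraro 1,453.15.
At nearest $50: Okafor $750; Haddad $1,650; Ibarra $1,350; Lindqvist $2,300; Dube $1,000; Ferraro $1,450. Sum = $8,500.
Sum already equals the total — no adjustment.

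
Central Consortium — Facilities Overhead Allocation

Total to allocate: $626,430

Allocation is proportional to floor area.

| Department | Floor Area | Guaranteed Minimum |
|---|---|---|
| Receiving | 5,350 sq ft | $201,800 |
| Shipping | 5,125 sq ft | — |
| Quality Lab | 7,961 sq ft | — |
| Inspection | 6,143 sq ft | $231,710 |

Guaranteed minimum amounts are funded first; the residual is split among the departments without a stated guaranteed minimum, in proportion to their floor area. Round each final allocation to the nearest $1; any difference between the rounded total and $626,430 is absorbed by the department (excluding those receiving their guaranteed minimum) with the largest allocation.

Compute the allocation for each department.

Minimums first: Receiving $201,800; Inspection $231,710. Remaining pool $192,920.
Remaining pool split over remaining floor area 13,086: Shipping 75,555.17 → $75,555; Quality Lab 117,364.83 → $117,365.

Receiving: $201,800; Shipping: $75,555; Quality Lab: $117,365; Inspection: $231,710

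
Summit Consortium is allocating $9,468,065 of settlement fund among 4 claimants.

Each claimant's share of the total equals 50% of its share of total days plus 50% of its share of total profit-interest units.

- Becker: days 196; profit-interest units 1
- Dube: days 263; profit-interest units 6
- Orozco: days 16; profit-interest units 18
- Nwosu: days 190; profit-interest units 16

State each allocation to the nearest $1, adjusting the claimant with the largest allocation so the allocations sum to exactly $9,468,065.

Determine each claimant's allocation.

Becker: $1,510,758 · Dube: $2,565,042 · Orozco: $2,192,257 · Nwosu: $3,200,008

Days total 665; profit-interest units total 41.
Composite weights (50% days + 50% profit-interest units): Becker 0.1596; Dube 0.2709; Orozco 0.2315; Nwosu 0.3380.
Unrounded shares: Becker 1,510,758.00; Dube 2,565,041.71; Orozco 2,192,257.27; Nwosu 3,200,008.03.
After rounding ($1): Becker $1,510,758; Dube $2,565,042; Orozco $2,192,257; Nwosu $3,200,008. Sum = $9,468,065.
Rounded total matches; no reconciliation needed.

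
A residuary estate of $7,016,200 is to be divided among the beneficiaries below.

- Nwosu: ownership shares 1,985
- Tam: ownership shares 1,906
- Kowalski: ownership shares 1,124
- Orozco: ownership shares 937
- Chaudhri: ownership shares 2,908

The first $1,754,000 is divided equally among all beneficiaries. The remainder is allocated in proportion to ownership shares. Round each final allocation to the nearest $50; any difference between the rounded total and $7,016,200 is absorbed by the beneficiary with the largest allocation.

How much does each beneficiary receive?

Nwosu: $1,529,750 · Tam: $1,482,850 · Kowalski: $1,018,350 · Orozco: $907,300 · Chaudhri: $2,077,950

$1,754,000 shared equally gives $350,800 per beneficiary.
Remainder $5,262,200 by ownership shares (total 8,860): Nwosu 1,178,946.61 → $1,178,950; Tam 1,132,026.32 → $1,132,050; Kowalski 667,574.81 → $667,550; Orozco 556,510.32 → $556,500; Chaudhri 1,727,141.94 → $1,727,150.
Totals: Nwosu $350,800 + $1,178,950 = $1,529,750; Tam $350,800 + $1,132,050 = $1,482,850; Kowalski $350,800 + $667,550 = $1,018,350; Orozco $350,800 + $556,500 = $907,300; Chaudhri $350,800 + $1,727,150 = $2,077,950.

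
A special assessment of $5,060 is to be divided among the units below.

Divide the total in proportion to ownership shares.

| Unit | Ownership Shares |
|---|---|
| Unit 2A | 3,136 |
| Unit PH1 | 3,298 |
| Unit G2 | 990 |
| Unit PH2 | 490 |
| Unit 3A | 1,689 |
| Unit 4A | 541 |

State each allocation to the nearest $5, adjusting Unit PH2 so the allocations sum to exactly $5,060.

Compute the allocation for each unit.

Unit 2A: $1,565; Unit PH1: $1,645; Unit G2: $495; Unit PH2: $240; Unit 3A: $845; Unit 4A: $270

Combined ownership shares = 10,144.
Raw shares: Unit 2A 3,136/10,144 × $5,060 = 1,564.29; Unit PH1 3,298/10,144 × $5,060 = 1,645.10; Unit G2 990/10,144 × $5,060 = 493.83; Unit PH2 490/10,144 × $5,060 = 244.42; Unit 3A 1,689/10,144 × $5,060 = 842.502; Unit 4A 541/10,144 × $5,060 = 269.86.
Rounded to nearest $5: Unit 2A $1,565; Unit PH1 $1,645; Unit G2 $495; Unit PH2 $245; Unit 3A $845; Unit 4A $270. Sum = $5,065.
Difference $5,060 − $5,065 = −$5 applied to Unit PH2: Unit PH2 becomes $240.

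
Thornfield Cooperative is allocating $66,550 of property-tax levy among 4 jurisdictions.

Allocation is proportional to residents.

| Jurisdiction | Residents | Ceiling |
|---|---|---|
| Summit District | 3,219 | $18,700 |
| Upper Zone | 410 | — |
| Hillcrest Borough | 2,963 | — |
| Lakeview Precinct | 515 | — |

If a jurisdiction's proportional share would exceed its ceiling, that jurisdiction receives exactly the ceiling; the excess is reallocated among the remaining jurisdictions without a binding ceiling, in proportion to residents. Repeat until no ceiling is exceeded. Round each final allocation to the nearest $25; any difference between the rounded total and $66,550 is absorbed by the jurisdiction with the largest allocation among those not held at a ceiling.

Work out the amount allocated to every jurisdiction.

Summit District: $18,700; Upper Zone: $5,050; Hillcrest Borough: $36,450; Lakeview Precinct: $6,350

Residents total: 7,107.
Proportional shares (ignoring caps): Summit District 30,142.74; Upper Zone 3,839.24; Hillcrest Borough 27,745.55; Lakeview Precinct 4,822.46.
Cap binds for Summit District ($18,700); remaining pool $47,850 reallocated over remaining residents 3,888.
Shares after redistribution: Upper Zone 5,045.91 → $5,050; Hillcrest Borough 36,465.93 → $36,475; Lakeview Precinct 6,338.16 → $6,350.
Rounding difference −$25 applied to Hillcrest Borough → $36,450.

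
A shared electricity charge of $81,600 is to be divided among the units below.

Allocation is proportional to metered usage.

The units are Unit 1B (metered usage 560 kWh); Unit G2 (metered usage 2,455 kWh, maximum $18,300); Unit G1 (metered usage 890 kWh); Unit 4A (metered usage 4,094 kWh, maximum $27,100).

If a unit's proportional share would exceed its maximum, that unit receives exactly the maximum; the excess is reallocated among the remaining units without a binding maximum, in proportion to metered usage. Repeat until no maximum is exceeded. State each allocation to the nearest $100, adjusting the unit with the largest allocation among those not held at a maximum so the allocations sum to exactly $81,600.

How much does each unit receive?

Combined metered usage = 7,999.
Unconstrained shares: Unit 1B 5,712.71; Unit G2 25,044.13; Unit G1 9,079.13; Unit 4A 41,764.02.
Held at cap: Unit G2 ($18,300), Unit 4A ($27,100); balance $36,200 reallocated over remaining metered usage 1,450.
Remaining shares: Unit 1B 13,980.69 → $14,000; Unit G1 22,219.31 → $22,200.

Unit 1B: $14,000; Unit G2: $18,300; Unit G1: $22,200; Unit 4A: $27,100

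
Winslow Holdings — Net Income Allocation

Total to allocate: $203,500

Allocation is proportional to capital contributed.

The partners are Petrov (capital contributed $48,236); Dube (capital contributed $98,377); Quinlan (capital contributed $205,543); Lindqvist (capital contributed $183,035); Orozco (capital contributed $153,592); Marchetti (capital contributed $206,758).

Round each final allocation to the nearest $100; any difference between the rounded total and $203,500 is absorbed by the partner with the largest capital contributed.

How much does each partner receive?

Petrov: $11,000; Dube: $22,400; Quinlan: $46,700; Lindqvist: $41,600; Orozco: $34,900; Marchetti: $46,900

Combined capital contributed = 48,236 + 98,377 + 205,543 + 183,035 + 153,592 + 206,758 = 895,541.
Raw shares: Petrov 10,961.00; Dube 22,354.89; Quinlan 46,706.96; Lindqvist 41,592.31; Orozco 34,901.78; Marchetti 46,983.06.
Rounded to nearest $100: Petrov $11,000; Dube $22,400; Quinlan $46,700; Lindqvist $41,600; Orozco $34,900; Marchetti $47,000. Sum = $203,600.
Difference $203,500 − $203,600 = −$100 applied to largest capital contributed (Marchetti): Marchetti becomes $46,900.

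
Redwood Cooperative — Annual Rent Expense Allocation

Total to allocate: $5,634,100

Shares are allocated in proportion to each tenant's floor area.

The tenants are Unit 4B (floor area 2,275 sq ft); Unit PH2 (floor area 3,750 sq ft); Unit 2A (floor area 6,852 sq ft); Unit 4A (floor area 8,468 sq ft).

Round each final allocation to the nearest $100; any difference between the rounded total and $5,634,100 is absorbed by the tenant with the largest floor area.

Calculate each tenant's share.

Unit 4B: $600,500 | Unit PH2: $989,800 | Unit 2A: $1,808,600 | Unit 4A: $2,235,200

Sum of floor area: 2,275 + 3,750 + 6,852 + 8,468 = 21,345.
Pro-rata amounts: Unit 4B 600,495.55; Unit PH2 989,827.83; Unit 2A 1,808,613.41; Unit 4A 2,235,163.21.
After rounding ($100): Unit 4B $600,500; Unit PH2 $989,800; Unit 2A $1,808,600; Unit 4A $2,235,200. Sum = $5,634,100.
No rounding difference to absorb.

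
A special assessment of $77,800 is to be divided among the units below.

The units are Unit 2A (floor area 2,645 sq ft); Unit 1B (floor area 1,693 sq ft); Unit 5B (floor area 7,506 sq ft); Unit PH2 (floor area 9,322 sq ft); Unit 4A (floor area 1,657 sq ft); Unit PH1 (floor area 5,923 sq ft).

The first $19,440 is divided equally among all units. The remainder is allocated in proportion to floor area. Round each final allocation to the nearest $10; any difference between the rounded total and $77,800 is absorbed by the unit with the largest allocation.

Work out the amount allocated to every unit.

Unit 2A: $8,610; Unit 1B: $6,680; Unit 5B: $18,480; Unit PH2: $22,170; Unit 4A: $6,600; Unit PH1: $15,260

First tranche $19,440 split equally: $3,240 each.
Remainder $58,360 by floor area (total 28,746): Unit 2A 5,369.87 → $5,370; Unit 1B 3,437.12 → $3,440; Unit 5B 15,238.65 → $15,240; Unit PH2 18,925.48 → $18,930; Unit 4A 3,364.03 → $3,360; Unit PH1 12,024.85 → $12,020.
Totals: Unit 2A $3,240 + $5,370 = $8,610; Unit 1B $3,240 + $3,440 = $6,680; Unit 5B $3,240 + $15,240 = $18,480; Unit PH2 $3,240 + $18,930 = $22,170; Unit 4A $3,240 + $3,360 = $6,600; Unit PH1 $3,240 + $12,020 = $15,260.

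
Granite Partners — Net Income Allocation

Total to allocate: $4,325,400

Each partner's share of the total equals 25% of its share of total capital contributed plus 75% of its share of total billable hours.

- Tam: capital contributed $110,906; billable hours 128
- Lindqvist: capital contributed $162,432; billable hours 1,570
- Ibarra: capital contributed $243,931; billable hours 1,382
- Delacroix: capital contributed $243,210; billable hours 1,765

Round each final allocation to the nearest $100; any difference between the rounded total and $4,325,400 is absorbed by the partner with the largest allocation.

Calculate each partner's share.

Tam: $243,400 · Lindqvist: $1,282,200 · Ibarra: $1,272,200 · Delacroix: $1,527,600

Totals — capital contributed 760,479, billable hours 4,845.
Blended shares (25% capital contributed + 75% billable hours): Tam 0.0563; Lindqvist 0.2964; Ibarra 0.2941; Delacroix 0.3532.
Raw shares: Tam 243,405.39; Lindqvist 1,282,186.89; Ibarra 1,272,194.47; Delacroix 1,527,613.25.
Rounded to nearest $100: Tam $243,400; Lindqvist $1,282,200; Ibarra $1,272,200; Delacroix $1,527,600. Sum = $4,325,400.
No rounding difference to absorb.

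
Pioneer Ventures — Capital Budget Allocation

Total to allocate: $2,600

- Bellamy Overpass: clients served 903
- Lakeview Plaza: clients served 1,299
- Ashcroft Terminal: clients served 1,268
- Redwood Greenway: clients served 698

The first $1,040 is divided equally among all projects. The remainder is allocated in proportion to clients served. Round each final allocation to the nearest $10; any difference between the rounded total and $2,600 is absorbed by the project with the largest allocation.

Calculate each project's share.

Bellamy Overpass: $600; Lakeview Plaza: $750; Ashcroft Terminal: $730; Redwood Greenway: $520

Equal tier: $1,040 ÷ 4 = $260 apiece.
Remainder $1,560 by clients served (total 4,168): Bellamy Overpass 337.98 → $340; Lakeview Plaza 486.19 → $490; Ashcroft Terminal 474.59 → $470; Redwood Greenway 261.25 → $260.
Totals: Bellamy Overpass $260 + $340 = $600; Lakeview Plaza $260 + $490 = $750; Ashcroft Terminal $260 + $470 = $730; Redwood Greenway $260 + $260 = $520.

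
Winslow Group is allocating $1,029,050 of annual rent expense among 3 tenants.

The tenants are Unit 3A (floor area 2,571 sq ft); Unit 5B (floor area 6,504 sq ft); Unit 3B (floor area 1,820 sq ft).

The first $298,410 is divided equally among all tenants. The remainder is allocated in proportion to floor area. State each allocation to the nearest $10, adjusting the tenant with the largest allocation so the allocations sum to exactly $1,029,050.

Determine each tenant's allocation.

Unit 3A: $271,890 · Unit 5B: $535,640 · Unit 3B: $221,520

First tranche $298,410 split equally: $99,470 each.
Remainder $730,640 by floor area (total 10,895): Unit 3A 172,416.29 → $172,420; Unit 5B 436,170.96 → $436,170; Unit 3B 122,052.76 → $122,050.
Totals: Unit 3A $99,470 + $172,420 = $271,890; Unit 5B $99,470 + $436,170 = $535,640; Unit 3B $99,470 + $122,050 = $221,520.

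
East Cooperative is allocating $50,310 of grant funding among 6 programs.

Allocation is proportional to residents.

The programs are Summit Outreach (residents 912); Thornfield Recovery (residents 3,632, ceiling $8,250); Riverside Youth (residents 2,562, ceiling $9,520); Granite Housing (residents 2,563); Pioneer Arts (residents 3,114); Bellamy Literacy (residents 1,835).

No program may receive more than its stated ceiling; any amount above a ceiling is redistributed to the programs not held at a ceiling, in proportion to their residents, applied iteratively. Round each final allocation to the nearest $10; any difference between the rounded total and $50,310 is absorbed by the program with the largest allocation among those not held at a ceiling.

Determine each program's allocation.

Summit Outreach: $3,520 | Thornfield Recovery: $8,250 | Riverside Youth: $9,520 | Granite Housing: $9,900 | Pioneer Arts: $12,030 | Bellamy Literacy: $7,090

Sum of residents: 14,618.
Unconstrained shares: Summit Outreach 3,138.78; Thornfield Recovery 12,500.06; Riverside Youth 8,817.50; Granite Housing 8,820.94; Pioneer Arts 10,717.29; Bellamy Literacy 6,315.42.
Cap binds for Thornfield Recovery ($8,250); balance $42,060 reallocated over remaining residents 10,986.
Cap binds for Riverside Youth ($9,520); balance $32,540 reallocated over remaining residents 8,424.
Remaining shares: Summit Outreach 3,522.85 → $3,520; Granite Housing 9,900.29 → $9,900; Pioneer Arts 12,028.68 → $12,030; Bellamy Literacy 7,088.19 → $7,090.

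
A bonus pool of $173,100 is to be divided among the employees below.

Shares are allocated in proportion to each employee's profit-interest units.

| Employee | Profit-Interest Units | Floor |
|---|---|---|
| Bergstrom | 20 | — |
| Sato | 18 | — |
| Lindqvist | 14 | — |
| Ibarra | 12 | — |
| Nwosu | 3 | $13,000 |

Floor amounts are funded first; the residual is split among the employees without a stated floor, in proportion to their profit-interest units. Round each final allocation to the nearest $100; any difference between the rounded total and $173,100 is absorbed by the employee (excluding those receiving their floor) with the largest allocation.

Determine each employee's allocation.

Minimums first: Nwosu $13,000. Balance $160,100.
Balance split over remaining profit-interest units 64: Bergstrom 50,031.25 → $50,000; Sato 45,028.12 → $45,000; Lindqvist 35,021.88 → $35,000; Ibarra 30,018.75 → $30,000.
Rounding difference +$100 applied to Bergstrom → $50,100.

Bergstrom: $50,100; Sato: $45,000; Lindqvist: $35,000; Ibarra: $30,000; Nwosu: $13,000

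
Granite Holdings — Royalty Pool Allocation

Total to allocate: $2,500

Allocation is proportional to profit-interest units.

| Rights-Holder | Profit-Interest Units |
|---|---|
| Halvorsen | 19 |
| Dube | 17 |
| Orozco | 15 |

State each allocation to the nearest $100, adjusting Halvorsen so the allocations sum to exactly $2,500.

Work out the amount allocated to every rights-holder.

Sum of profit-interest units: 51.
Pro-rata amounts: Halvorsen 19/51 × $2,500 = 931.37; Dube 17/51 × $2,500 = 833.33; Orozco 15/51 × $2,500 = 735.29.
At nearest $100: Halvorsen $900; Dube $800; Orozco $700. Sum = $2,400.
Difference $2,500 − $2,400 = +$100 applied to Halvorsen: Halvorsen becomes $1,000.

Halvorsen: $1,000 · Dube: $800 · Orozco: $700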